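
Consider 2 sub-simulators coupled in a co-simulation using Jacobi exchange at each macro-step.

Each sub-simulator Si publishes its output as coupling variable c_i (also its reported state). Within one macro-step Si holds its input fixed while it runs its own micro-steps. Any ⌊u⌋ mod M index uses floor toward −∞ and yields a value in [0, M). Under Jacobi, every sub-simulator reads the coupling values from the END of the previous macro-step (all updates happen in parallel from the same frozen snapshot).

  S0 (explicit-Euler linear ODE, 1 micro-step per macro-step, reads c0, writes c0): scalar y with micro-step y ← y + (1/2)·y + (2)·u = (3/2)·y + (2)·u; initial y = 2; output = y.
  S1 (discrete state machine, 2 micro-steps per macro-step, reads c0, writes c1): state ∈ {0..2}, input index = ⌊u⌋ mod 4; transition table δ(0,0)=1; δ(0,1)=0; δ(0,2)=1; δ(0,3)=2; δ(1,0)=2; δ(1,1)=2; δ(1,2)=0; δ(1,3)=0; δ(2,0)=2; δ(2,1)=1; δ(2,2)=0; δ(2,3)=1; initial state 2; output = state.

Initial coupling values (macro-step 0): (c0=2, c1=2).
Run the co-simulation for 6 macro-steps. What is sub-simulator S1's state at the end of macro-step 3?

S1 state at macro-step 3 = 2

macro 1: S0 reads c0=2 → after 1×micro: 7; S1 reads c0=2 → after 2×micro: 1 ⇒ (c0=7, c1=1)
macro 2: S0 reads c0=7 → after 1×micro: 49/2; S1 reads c0=7 → after 2×micro: 2 ⇒ (c0=49/2, c1=2)
macro 3: S0 reads c0=49/2 → after 1×micro: 343/4; S1 reads c0=49/2 → after 2×micro: 2 ⇒ (c0=343/4, c1=2)
macro 4: S0 reads c0=343/4 → after 1×micro: 2401/8; S1 reads c0=343/4 → after 2×micro: 2 ⇒ (c0=2401/8, c1=2)
macro 5: S0 reads c0=2401/8 → after 1×micro: 16807/16; S1 reads c0=2401/8 → after 2×micro: 2 ⇒ (c0=16807/16, c1=2)
macro 6: S0 reads c0=16807/16 → after 1×micro: 117649/32; S1 reads c0=16807/16 → after 2×micro: 1 ⇒ (c0=117649/32, c1=1)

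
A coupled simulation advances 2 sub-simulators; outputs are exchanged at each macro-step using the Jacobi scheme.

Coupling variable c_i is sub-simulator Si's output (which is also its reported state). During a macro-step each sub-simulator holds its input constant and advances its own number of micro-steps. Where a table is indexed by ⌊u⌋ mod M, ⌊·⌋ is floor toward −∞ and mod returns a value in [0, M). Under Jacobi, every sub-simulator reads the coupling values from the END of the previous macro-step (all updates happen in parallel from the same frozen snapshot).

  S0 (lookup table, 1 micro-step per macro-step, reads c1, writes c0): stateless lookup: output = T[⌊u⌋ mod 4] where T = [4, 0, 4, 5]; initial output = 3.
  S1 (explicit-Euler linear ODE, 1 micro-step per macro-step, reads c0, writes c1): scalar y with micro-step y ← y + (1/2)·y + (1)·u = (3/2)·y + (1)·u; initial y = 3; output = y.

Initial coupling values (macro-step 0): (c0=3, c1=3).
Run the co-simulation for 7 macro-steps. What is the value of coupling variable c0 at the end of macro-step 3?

macro 1: S0 reads c1=3 → after 1×micro: 5; S1 reads c0=3 → after 1×micro: 15/2 ⇒ (c0=5, c1=15/2)
macro 2: S0 reads c1=15/2 → after 1×micro: 5; S1 reads c0=5 → after 1×micro: 65/4 ⇒ (c0=5, c1=65/4)
macro 3: S0 reads c1=65/4 → after 1×micro: 4; S1 reads c0=5 → after 1×micro: 235/8 ⇒ (c0=4, c1=235/8)
macro 4: S0 reads c1=235/8 → after 1×micro: 0; S1 reads c0=4 → after 1×micro: 769/16 ⇒ (c0=0, c1=769/16)
macro 5: S0 reads c1=769/16 → after 1×micro: 4; S1 reads c0=0 → after 1×micro: 2307/32 ⇒ (c0=4, c1=2307/32)
macro 6: S0 reads c1=2307/32 → after 1×micro: 4; S1 reads c0=4 → after 1×micro: 7177/64 ⇒ (c0=4, c1=7177/64)
macro 7: S0 reads c1=7177/64 → after 1×micro: 4; S1 reads c0=4 → after 1×micro: 22043/128 ⇒ (c0=4, c1=22043/128)

c0 at macro-step 3 = 4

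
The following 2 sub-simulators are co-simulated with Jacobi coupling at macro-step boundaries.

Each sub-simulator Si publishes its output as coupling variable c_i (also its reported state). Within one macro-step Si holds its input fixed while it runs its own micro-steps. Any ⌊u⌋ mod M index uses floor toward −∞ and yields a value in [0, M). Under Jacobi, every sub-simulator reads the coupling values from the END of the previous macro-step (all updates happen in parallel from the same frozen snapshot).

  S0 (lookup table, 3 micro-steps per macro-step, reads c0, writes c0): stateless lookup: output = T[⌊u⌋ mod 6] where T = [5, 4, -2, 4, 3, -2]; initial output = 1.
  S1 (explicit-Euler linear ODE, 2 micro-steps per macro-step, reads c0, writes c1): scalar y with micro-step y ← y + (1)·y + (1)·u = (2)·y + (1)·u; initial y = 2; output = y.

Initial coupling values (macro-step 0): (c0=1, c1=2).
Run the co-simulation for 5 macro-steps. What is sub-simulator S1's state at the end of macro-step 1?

macro 1: S0 reads c0=1 → after 3×micro: 4; S1 reads c0=1 → after 2×micro: 11 ⇒ (c0=4, c1=11)
macro 2: S0 reads c0=4 → after 3×micro: 3; S1 reads c0=4 → after 2×micro: 56 ⇒ (c0=3, c1=56)
macro 3: S0 reads c0=3 → after 3×micro: 4; S1 reads c0=3 → after 2×micro: 233 ⇒ (c0=4, c1=233)
macro 4: S0 reads c0=4 → after 3×micro: 3; S1 reads c0=4 → after 2×micro: 944 ⇒ (c0=3, c1=944)
macro 5: S0 reads c0=3 → after 3×micro: 4; S1 reads c0=3 → after 2×micro: 3785 ⇒ (c0=4, c1=3785)

S1 state at macro-step 1 = 11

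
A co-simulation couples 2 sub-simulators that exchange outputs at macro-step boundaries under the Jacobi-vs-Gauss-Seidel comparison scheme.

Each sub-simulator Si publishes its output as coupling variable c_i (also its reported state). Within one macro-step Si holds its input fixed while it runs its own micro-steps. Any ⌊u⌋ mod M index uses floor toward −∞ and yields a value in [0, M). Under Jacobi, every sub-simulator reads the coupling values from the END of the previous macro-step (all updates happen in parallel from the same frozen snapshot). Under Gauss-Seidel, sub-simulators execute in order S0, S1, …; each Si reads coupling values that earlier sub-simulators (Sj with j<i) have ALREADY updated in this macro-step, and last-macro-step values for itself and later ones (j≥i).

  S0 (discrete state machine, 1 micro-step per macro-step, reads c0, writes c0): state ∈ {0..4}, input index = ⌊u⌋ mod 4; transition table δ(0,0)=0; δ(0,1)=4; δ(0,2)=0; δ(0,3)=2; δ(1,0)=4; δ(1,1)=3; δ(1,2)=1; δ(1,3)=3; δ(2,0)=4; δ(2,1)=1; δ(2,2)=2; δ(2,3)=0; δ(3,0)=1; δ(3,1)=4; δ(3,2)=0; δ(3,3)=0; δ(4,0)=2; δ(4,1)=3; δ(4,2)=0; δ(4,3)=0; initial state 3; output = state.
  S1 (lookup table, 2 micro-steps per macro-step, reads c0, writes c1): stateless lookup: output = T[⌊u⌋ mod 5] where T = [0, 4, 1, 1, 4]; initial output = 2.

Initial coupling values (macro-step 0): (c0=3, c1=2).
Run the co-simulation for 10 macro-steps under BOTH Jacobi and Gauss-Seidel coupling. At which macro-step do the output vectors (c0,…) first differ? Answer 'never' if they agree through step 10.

[Jacobi] macro 1: S0 reads c0=3 → after 1×micro: 0; S1 reads c0=3 → after 2×micro: 1 ⇒ (c0=0, c1=1)
[Jacobi] macro 2: S0 reads c0=0 → after 1×micro: 0; S1 reads c0=0 → after 2×micro: 0 ⇒ (c0=0, c1=0)
[Jacobi] macro 3: S0 reads c0=0 → after 1×micro: 0; S1 reads c0=0 → after 2×micro: 0 ⇒ (c0=0, c1=0)
[Jacobi] macro 4: S0 reads c0=0 → after 1×micro: 0; S1 reads c0=0 → after 2×micro: 0 ⇒ (c0=0, c1=0)
[Jacobi] macro 5: S0 reads c0=0 → after 1×micro: 0; S1 reads c0=0 → after 2×micro: 0 ⇒ (c0=0, c1=0)
[Jacobi] macro 6: S0 reads c0=0 → after 1×micro: 0; S1 reads c0=0 → after 2×micro: 0 ⇒ (c0=0, c1=0)
[Jacobi] macro 7: S0 reads c0=0 → after 1×micro: 0; S1 reads c0=0 → after 2×micro: 0 ⇒ (c0=0, c1=0)
[Jacobi] macro 8: S0 reads c0=0 → after 1×micro: 0; S1 reads c0=0 → after 2×micro: 0 ⇒ (c0=0, c1=0)
[Jacobi] macro 9: S0 reads c0=0 → after 1×micro: 0; S1 reads c0=0 → after 2×micro: 0 ⇒ (c0=0, c1=0)
[Jacobi] macro 10: S0 reads c0=0 → after 1×micro: 0; S1 reads c0=0 → after 2×micro: 0 ⇒ (c0=0, c1=0)
[Gauss-Seidel] macro 1: S0 reads c0=3 → after 1×micro: 0; S1 reads c0=0 → after 2×micro: 0 ⇒ (c0=0, c1=0)
[Gauss-Seidel] macro 2: S0 reads c0=0 → after 1×micro: 0; S1 reads c0=0 → after 2×micro: 0 ⇒ (c0=0, c1=0)
[Gauss-Seidel] macro 3: S0 reads c0=0 → after 1×micro: 0; S1 reads c0=0 → after 2×micro: 0 ⇒ (c0=0, c1=0)
[Gauss-Seidel] macro 4: S0 reads c0=0 → after 1×micro: 0; S1 reads c0=0 → after 2×micro: 0 ⇒ (c0=0, c1=0)
[Gauss-Seidel] macro 5: S0 reads c0=0 → after 1×micro: 0; S1 reads c0=0 → after 2×micro: 0 ⇒ (c0=0, c1=0)
[Gauss-Seidel] macro 6: S0 reads c0=0 → after 1×micro: 0; S1 reads c0=0 → after 2×micro: 0 ⇒ (c0=0, c1=0)
[Gauss-Seidel] macro 7: S0 reads c0=0 → after 1×micro: 0; S1 reads c0=0 → after 2×micro: 0 ⇒ (c0=0, c1=0)
[Gauss-Seidel] macro 8: S0 reads c0=0 → after 1×micro: 0; S1 reads c0=0 → after 2×micro: 0 ⇒ (c0=0, c1=0)
[Gauss-Seidel] macro 9: S0 reads c0=0 → after 1×micro: 0; S1 reads c0=0 → after 2×micro: 0 ⇒ (c0=0, c1=0)
[Gauss-Seidel] macro 10: S0 reads c0=0 → after 1×micro: 0; S1 reads c0=0 → after 2×micro: 0 ⇒ (c0=0, c1=0)

first divergence at macro-step: 1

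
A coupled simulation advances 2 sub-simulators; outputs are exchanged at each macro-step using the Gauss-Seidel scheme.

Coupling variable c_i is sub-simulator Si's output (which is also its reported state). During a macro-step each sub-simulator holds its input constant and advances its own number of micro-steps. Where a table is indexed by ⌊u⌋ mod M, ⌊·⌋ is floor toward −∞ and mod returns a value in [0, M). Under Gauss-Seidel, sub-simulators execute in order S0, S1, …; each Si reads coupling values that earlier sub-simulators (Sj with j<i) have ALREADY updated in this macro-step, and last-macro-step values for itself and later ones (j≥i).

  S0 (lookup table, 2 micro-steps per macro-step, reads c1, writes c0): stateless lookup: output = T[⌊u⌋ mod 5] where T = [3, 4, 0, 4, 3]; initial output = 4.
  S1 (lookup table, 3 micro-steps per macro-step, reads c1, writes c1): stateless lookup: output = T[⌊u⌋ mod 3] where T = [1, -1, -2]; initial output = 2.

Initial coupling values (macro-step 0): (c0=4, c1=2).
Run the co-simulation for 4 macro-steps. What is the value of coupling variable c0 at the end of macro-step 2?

macro 1: S0 reads c1=2 → after 2×micro: 0; S1 reads c1=2 → after 3×micro: -2 ⇒ (c0=0, c1=-2)
macro 2: S0 reads c1=-2 → after 2×micro: 4; S1 reads c1=-2 → after 3×micro: -1 ⇒ (c0=4, c1=-1)
macro 3: S0 reads c1=-1 → after 2×micro: 3; S1 reads c1=-1 → after 3×micro: -2 ⇒ (c0=3, c1=-2)
macro 4: S0 reads c1=-2 → after 2×micro: 4; S1 reads c1=-2 → after 3×micro: -1 ⇒ (c0=4, c1=-1)

c0 at macro-step 2 = 4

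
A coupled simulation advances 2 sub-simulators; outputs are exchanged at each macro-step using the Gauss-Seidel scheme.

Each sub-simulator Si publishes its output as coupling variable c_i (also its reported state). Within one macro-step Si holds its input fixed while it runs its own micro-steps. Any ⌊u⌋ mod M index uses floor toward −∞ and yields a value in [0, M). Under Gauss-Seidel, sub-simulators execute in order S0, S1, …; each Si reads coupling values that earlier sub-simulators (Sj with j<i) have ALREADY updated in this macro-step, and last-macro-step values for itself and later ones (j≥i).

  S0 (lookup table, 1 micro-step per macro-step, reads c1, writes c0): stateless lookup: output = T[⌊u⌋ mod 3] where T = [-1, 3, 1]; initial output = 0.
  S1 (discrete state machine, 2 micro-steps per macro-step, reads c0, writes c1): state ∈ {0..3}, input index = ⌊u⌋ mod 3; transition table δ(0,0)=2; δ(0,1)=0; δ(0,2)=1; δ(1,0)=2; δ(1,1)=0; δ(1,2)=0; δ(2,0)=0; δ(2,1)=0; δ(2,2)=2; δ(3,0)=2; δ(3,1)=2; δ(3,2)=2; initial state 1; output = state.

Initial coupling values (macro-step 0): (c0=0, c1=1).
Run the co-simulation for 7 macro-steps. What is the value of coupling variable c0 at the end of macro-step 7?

c0 at macro-step 7 = -1

macro 1: S0 reads c1=1 → after 1×micro: 3; S1 reads c0=3 → after 2×micro: 0 ⇒ (c0=3, c1=0)
macro 2: S0 reads c1=0 → after 1×micro: -1; S1 reads c0=-1 → after 2×micro: 0 ⇒ (c0=-1, c1=0)
macro 3: S0 reads c1=0 → after 1×micro: -1; S1 reads c0=-1 → after 2×micro: 0 ⇒ (c0=-1, c1=0)
macro 4: S0 reads c1=0 → after 1×micro: -1; S1 reads c0=-1 → after 2×micro: 0 ⇒ (c0=-1, c1=0)
macro 5: S0 reads c1=0 → after 1×micro: -1; S1 reads c0=-1 → after 2×micro: 0 ⇒ (c0=-1, c1=0)
macro 6: S0 reads c1=0 → after 1×micro: -1; S1 reads c0=-1 → after 2×micro: 0 ⇒ (c0=-1, c1=0)
macro 7: S0 reads c1=0 → after 1×micro: -1; S1 reads c0=-1 → after 2×micro: 0 ⇒ (c0=-1, c1=0)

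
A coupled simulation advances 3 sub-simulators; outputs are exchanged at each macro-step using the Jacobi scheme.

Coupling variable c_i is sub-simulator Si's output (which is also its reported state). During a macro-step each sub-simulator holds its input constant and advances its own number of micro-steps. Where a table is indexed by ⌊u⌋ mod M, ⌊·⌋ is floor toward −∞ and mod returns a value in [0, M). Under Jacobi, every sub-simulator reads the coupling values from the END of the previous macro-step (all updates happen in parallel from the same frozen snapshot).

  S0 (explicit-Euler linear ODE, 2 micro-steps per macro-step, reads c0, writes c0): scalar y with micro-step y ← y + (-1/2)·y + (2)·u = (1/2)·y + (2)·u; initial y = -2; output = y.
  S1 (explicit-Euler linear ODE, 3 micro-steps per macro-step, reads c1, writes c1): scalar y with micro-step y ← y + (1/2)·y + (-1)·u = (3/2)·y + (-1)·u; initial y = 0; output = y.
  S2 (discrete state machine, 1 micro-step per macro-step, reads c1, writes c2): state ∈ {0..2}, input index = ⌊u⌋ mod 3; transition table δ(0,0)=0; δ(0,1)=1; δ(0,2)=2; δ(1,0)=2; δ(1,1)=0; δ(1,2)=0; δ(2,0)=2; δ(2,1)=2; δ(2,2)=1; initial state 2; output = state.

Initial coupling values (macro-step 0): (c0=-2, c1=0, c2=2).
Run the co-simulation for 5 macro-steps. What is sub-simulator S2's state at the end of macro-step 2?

S2 state at macro-step 2 = 2

macro 1: S0 reads c0=-2 → after 2×micro: -13/2; S1 reads c1=0 → after 3×micro: 0; S2 reads c1=0 → after 1×micro: 2 ⇒ (c0=-13/2, c1=0, c2=2)
macro 2: S0 reads c0=-13/2 → after 2×micro: -169/8; S1 reads c1=0 → after 3×micro: 0; S2 reads c1=0 → after 1×micro: 2 ⇒ (c0=-169/8, c1=0, c2=2)
macro 3: S0 reads c0=-169/8 → after 2×micro: -2197/32; S1 reads c1=0 → after 3×micro: 0; S2 reads c1=0 → after 1×micro: 2 ⇒ (c0=-2197/32, c1=0, c2=2)
macro 4: S0 reads c0=-2197/32 → after 2×micro: -28561/128; S1 reads c1=0 → after 3×micro: 0; S2 reads c1=0 → after 1×micro: 2 ⇒ (c0=-28561/128, c1=0, c2=2)
macro 5: S0 reads c0=-28561/128 → after 2×micro: -371293/512; S1 reads c1=0 → after 3×micro: 0; S2 reads c1=0 → after 1×micro: 2 ⇒ (c0=-371293/512, c1=0, c2=2)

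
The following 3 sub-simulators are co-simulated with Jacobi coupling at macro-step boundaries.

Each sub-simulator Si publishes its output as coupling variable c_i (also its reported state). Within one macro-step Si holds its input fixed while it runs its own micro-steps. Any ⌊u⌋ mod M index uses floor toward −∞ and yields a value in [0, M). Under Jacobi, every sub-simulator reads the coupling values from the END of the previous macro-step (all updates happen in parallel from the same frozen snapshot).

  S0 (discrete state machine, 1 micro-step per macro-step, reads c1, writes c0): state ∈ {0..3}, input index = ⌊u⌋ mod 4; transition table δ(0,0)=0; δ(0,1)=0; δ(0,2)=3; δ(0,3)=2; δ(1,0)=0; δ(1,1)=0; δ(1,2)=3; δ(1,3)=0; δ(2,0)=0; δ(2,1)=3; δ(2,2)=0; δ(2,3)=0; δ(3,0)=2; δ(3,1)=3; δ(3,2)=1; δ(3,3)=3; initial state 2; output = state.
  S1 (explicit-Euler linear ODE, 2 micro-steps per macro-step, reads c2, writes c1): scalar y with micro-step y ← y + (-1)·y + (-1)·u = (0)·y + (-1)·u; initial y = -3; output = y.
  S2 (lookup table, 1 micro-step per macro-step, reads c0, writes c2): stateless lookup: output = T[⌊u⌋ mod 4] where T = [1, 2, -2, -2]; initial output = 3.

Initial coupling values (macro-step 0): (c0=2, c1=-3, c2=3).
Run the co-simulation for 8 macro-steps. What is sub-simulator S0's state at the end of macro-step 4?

macro 1: S0 reads c1=-3 → after 1×micro: 3; S1 reads c2=3 → after 2×micro: -3; S2 reads c0=2 → after 1×micro: -2 ⇒ (c0=3, c1=-3, c2=-2)
macro 2: S0 reads c1=-3 → after 1×micro: 3; S1 reads c2=-2 → after 2×micro: 2; S2 reads c0=3 → after 1×micro: -2 ⇒ (c0=3, c1=2, c2=-2)
macro 3: S0 reads c1=2 → after 1×micro: 1; S1 reads c2=-2 → after 2×micro: 2; S2 reads c0=3 → after 1×micro: -2 ⇒ (c0=1, c1=2, c2=-2)
macro 4: S0 reads c1=2 → after 1×micro: 3; S1 reads c2=-2 → after 2×micro: 2; S2 reads c0=1 → after 1×micro: 2 ⇒ (c0=3, c1=2, c2=2)
macro 5: S0 reads c1=2 → after 1×micro: 1; S1 reads c2=2 → after 2×micro: -2; S2 reads c0=3 → after 1×micro: -2 ⇒ (c0=1, c1=-2, c2=-2)
macro 6: S0 reads c1=-2 → after 1×micro: 3; S1 reads c2=-2 → after 2×micro: 2; S2 reads c0=1 → after 1×micro: 2 ⇒ (c0=3, c1=2, c2=2)
macro 7: S0 reads c1=2 → after 1×micro: 1; S1 reads c2=2 → after 2×micro: -2; S2 reads c0=3 → after 1×micro: -2 ⇒ (c0=1, c1=-2, c2=-2)
macro 8: S0 reads c1=-2 → after 1×micro: 3; S1 reads c2=-2 → after 2×micro: 2; S2 reads c0=1 → after 1×micro: 2 ⇒ (c0=3, c1=2, c2=2)

S0 state at macro-step 4 = 3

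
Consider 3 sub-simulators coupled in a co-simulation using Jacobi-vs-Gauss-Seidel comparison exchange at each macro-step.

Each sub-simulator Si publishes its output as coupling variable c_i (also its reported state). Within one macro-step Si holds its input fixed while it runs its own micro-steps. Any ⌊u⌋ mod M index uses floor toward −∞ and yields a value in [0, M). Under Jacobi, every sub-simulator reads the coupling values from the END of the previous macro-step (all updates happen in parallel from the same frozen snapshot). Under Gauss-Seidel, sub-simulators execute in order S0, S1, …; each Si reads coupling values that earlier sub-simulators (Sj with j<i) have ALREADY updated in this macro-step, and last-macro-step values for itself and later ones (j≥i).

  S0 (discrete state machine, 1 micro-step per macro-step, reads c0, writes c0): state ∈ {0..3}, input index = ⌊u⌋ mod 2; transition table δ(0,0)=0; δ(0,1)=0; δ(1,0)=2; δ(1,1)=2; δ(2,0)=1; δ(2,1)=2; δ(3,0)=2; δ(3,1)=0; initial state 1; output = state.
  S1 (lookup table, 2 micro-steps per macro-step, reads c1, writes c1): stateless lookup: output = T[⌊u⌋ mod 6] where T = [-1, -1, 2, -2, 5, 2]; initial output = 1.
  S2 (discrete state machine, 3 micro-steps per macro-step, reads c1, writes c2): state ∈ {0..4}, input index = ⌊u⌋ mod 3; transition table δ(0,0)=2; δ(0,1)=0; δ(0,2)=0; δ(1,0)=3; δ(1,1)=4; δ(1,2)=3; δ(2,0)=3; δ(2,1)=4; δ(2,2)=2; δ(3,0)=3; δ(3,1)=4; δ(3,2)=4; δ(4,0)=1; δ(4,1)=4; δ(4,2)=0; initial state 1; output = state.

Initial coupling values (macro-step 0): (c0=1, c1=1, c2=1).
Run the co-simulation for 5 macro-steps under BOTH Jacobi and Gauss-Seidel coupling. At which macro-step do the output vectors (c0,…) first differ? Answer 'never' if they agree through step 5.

[Jacobi] macro 1: S0 reads c0=1 → after 1×micro: 2; S1 reads c1=1 → after 2×micro: -1; S2 reads c1=1 → after 3×micro: 4 ⇒ (c0=2, c1=-1, c2=4)
[Jacobi] macro 2: S0 reads c0=2 → after 1×micro: 1; S1 reads c1=-1 → after 2×micro: 2; S2 reads c1=-1 → after 3×micro: 0 ⇒ (c0=1, c1=2, c2=0)
[Jacobi] macro 3: S0 reads c0=1 → after 1×micro: 2; S1 reads c1=2 → after 2×micro: 2; S2 reads c1=2 → after 3×micro: 0 ⇒ (c0=2, c1=2, c2=0)
[Jacobi] macro 4: S0 reads c0=2 → after 1×micro: 1; S1 reads c1=2 → after 2×micro: 2; S2 reads c1=2 → after 3×micro: 0 ⇒ (c0=1, c1=2, c2=0)
[Jacobi] macro 5: S0 reads c0=1 → after 1×micro: 2; S1 reads c1=2 → after 2×micro: 2; S2 reads c1=2 → after 3×micro: 0 ⇒ (c0=2, c1=2, c2=0)
[Gauss-Seidel] macro 1: S0 reads c0=1 → after 1×micro: 2; S1 reads c1=1 → after 2×micro: -1; S2 reads c1=-1 → after 3×micro: 0 ⇒ (c0=2, c1=-1, c2=0)
[Gauss-Seidel] macro 2: S0 reads c0=2 → after 1×micro: 1; S1 reads c1=-1 → after 2×micro: 2; S2 reads c1=2 → after 3×micro: 0 ⇒ (c0=1, c1=2, c2=0)
[Gauss-Seidel] macro 3: S0 reads c0=1 → after 1×micro: 2; S1 reads c1=2 → after 2×micro: 2; S2 reads c1=2 → after 3×micro: 0 ⇒ (c0=2, c1=2, c2=0)
[Gauss-Seidel] macro 4: S0 reads c0=2 → after 1×micro: 1; S1 reads c1=2 → after 2×micro: 2; S2 reads c1=2 → after 3×micro: 0 ⇒ (c0=1, c1=2, c2=0)
[Gauss-Seidel] macro 5: S0 reads c0=1 → after 1×micro: 2; S1 reads c1=2 → after 2×micro: 2; S2 reads c1=2 → after 3×micro: 0 ⇒ (c0=2, c1=2, c2=0)

first divergence at macro-step: 1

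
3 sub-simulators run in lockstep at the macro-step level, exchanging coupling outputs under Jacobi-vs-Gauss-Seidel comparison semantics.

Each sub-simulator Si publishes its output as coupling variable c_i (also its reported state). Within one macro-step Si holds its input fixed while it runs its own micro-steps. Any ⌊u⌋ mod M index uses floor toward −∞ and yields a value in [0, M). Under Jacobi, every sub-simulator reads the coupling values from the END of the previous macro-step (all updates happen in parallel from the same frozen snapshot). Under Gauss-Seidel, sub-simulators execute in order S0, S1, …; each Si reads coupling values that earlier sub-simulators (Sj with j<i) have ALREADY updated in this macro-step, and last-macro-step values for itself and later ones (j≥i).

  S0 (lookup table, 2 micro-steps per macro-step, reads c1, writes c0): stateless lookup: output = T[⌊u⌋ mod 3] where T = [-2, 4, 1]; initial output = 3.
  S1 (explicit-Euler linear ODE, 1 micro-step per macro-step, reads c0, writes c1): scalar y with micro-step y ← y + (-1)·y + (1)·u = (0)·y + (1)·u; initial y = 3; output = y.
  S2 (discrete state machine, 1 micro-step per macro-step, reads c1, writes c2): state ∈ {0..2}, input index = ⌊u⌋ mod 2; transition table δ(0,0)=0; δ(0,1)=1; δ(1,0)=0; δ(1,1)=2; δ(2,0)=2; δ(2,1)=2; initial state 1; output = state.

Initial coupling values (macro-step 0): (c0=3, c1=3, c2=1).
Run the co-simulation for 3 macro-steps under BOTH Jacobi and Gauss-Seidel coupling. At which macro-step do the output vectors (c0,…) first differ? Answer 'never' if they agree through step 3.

first divergence at macro-step: 1

[Jacobi] macro 1: S0 reads c1=3 → after 2×micro: -2; S1 reads c0=3 → after 1×micro: 3; S2 reads c1=3 → after 1×micro: 2 ⇒ (c0=-2, c1=3, c2=2)
[Jacobi] macro 2: S0 reads c1=3 → after 2×micro: -2; S1 reads c0=-2 → after 1×micro: -2; S2 reads c1=3 → after 1×micro: 2 ⇒ (c0=-2, c1=-2, c2=2)
[Jacobi] macro 3: S0 reads c1=-2 → after 2×micro: 4; S1 reads c0=-2 → after 1×micro: -2; S2 reads c1=-2 → after 1×micro: 2 ⇒ (c0=4, c1=-2, c2=2)
[Gauss-Seidel] macro 1: S0 reads c1=3 → after 2×micro: -2; S1 reads c0=-2 → after 1×micro: -2; S2 reads c1=-2 → after 1×micro: 0 ⇒ (c0=-2, c1=-2, c2=0)
[Gauss-Seidel] macro 2: S0 reads c1=-2 → after 2×micro: 4; S1 reads c0=4 → after 1×micro: 4; S2 reads c1=4 → after 1×micro: 0 ⇒ (c0=4, c1=4, c2=0)
[Gauss-Seidel] macro 3: S0 reads c1=4 → after 2×micro: 4; S1 reads c0=4 → after 1×micro: 4; S2 reads c1=4 → after 1×micro: 0 ⇒ (c0=4, c1=4, c2=0)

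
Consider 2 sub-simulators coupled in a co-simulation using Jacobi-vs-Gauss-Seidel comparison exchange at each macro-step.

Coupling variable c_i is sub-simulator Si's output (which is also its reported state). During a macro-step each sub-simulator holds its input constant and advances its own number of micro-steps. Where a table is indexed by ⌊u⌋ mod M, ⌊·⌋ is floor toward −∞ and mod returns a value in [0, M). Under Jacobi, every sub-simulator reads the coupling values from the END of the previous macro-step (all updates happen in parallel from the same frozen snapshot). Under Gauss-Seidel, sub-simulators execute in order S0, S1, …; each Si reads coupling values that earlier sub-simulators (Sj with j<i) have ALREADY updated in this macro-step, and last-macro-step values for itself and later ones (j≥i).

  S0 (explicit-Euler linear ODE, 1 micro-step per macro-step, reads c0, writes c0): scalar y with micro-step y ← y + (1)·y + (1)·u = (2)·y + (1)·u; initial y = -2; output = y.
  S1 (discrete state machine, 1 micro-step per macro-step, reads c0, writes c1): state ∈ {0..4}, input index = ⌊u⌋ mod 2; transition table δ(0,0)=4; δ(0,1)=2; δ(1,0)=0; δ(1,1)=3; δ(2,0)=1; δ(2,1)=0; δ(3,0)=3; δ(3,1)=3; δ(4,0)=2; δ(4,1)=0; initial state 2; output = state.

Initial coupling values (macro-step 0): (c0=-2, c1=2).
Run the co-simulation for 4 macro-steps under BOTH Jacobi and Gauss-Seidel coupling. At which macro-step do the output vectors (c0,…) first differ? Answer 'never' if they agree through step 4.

first divergence at macro-step: never

[Jacobi] macro 1: S0 reads c0=-2 → after 1×micro: -6; S1 reads c0=-2 → after 1×micro: 1 ⇒ (c0=-6, c1=1)
[Jacobi] macro 2: S0 reads c0=-6 → after 1×micro: -18; S1 reads c0=-6 → after 1×micro: 0 ⇒ (c0=-18, c1=0)
[Jacobi] macro 3: S0 reads c0=-18 → after 1×micro: -54; S1 reads c0=-18 → after 1×micro: 4 ⇒ (c0=-54, c1=4)
[Jacobi] macro 4: S0 reads c0=-54 → after 1×micro: -162; S1 reads c0=-54 → after 1×micro: 2 ⇒ (c0=-162, c1=2)
[Gauss-Seidel] macro 1: S0 reads c0=-2 → after 1×micro: -6; S1 reads c0=-6 → after 1×micro: 1 ⇒ (c0=-6, c1=1)
[Gauss-Seidel] macro 2: S0 reads c0=-6 → after 1×micro: -18; S1 reads c0=-18 → after 1×micro: 0 ⇒ (c0=-18, c1=0)
[Gauss-Seidel] macro 3: S0 reads c0=-18 → after 1×micro: -54; S1 reads c0=-54 → after 1×micro: 4 ⇒ (c0=-54, c1=4)
[Gauss-Seidel] macro 4: S0 reads c0=-54 → after 1×micro: -162; S1 reads c0=-162 → after 1×micro: 2 ⇒ (c0=-162, c1=2)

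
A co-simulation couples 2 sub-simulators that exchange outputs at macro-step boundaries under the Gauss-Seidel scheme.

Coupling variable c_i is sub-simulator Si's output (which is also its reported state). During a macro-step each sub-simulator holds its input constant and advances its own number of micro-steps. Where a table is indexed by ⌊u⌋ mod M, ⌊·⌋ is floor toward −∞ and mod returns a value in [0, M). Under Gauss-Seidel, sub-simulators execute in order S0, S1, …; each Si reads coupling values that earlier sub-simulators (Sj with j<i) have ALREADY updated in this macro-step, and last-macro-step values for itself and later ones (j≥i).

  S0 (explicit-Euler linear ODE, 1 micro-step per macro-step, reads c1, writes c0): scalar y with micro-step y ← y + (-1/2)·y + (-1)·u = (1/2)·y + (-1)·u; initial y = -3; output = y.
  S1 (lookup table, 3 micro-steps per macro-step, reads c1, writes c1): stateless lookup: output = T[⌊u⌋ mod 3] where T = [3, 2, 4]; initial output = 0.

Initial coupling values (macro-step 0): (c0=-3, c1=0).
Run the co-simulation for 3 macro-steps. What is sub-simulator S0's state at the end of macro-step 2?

macro 1: S0 reads c1=0 → after 1×micro: -3/2; S1 reads c1=0 → after 3×micro: 3 ⇒ (c0=-3/2, c1=3)
macro 2: S0 reads c1=3 → after 1×micro: -15/4; S1 reads c1=3 → after 3×micro: 3 ⇒ (c0=-15/4, c1=3)
macro 3: S0 reads c1=3 → after 1×micro: -39/8; S1 reads c1=3 → after 3×micro: 3 ⇒ (c0=-39/8, c1=3)

S0 state at macro-step 2 = -15/4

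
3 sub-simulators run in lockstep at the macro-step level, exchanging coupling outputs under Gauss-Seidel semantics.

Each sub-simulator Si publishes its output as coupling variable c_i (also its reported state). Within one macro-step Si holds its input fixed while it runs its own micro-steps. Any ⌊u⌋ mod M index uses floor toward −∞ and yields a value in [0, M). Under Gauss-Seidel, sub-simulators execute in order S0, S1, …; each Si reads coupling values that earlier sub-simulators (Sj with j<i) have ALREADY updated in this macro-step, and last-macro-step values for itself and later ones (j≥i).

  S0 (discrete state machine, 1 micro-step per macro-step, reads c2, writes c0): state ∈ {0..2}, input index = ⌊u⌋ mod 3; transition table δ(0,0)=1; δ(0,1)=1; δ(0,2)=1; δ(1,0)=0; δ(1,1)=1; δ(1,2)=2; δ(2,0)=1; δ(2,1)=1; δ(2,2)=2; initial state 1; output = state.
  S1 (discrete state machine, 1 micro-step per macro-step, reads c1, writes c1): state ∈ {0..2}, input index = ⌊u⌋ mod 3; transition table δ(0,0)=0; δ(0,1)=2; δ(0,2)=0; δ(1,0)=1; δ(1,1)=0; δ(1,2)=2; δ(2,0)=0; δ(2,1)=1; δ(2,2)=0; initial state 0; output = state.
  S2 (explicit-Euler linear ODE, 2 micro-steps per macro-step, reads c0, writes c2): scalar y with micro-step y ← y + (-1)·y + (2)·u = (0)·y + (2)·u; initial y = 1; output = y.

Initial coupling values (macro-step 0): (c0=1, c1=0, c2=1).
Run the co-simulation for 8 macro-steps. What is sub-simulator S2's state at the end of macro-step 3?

S2 state at macro-step 3 = 2

macro 1: S0 reads c2=1 → after 1×micro: 1; S1 reads c1=0 → after 1×micro: 0; S2 reads c0=1 → after 2×micro: 2 ⇒ (c0=1, c1=0, c2=2)
macro 2: S0 reads c2=2 → after 1×micro: 2; S1 reads c1=0 → after 1×micro: 0; S2 reads c0=2 → after 2×micro: 4 ⇒ (c0=2, c1=0, c2=4)
macro 3: S0 reads c2=4 → after 1×micro: 1; S1 reads c1=0 → after 1×micro: 0; S2 reads c0=1 → after 2×micro: 2 ⇒ (c0=1, c1=0, c2=2)
macro 4: S0 reads c2=2 → after 1×micro: 2; S1 reads c1=0 → after 1×micro: 0; S2 reads c0=2 → after 2×micro: 4 ⇒ (c0=2, c1=0, c2=4)
macro 5: S0 reads c2=4 → after 1×micro: 1; S1 reads c1=0 → after 1×micro: 0; S2 reads c0=1 → after 2×micro: 2 ⇒ (c0=1, c1=0, c2=2)
macro 6: S0 reads c2=2 → after 1×micro: 2; S1 reads c1=0 → after 1×micro: 0; S2 reads c0=2 → after 2×micro: 4 ⇒ (c0=2, c1=0, c2=4)
macro 7: S0 reads c2=4 → after 1×micro: 1; S1 reads c1=0 → after 1×micro: 0; S2 reads c0=1 → after 2×micro: 2 ⇒ (c0=1, c1=0, c2=2)
macro 8: S0 reads c2=2 → after 1×micro: 2; S1 reads c1=0 → after 1×micro: 0; S2 reads c0=2 → after 2×micro: 4 ⇒ (c0=2, c1=0, c2=4)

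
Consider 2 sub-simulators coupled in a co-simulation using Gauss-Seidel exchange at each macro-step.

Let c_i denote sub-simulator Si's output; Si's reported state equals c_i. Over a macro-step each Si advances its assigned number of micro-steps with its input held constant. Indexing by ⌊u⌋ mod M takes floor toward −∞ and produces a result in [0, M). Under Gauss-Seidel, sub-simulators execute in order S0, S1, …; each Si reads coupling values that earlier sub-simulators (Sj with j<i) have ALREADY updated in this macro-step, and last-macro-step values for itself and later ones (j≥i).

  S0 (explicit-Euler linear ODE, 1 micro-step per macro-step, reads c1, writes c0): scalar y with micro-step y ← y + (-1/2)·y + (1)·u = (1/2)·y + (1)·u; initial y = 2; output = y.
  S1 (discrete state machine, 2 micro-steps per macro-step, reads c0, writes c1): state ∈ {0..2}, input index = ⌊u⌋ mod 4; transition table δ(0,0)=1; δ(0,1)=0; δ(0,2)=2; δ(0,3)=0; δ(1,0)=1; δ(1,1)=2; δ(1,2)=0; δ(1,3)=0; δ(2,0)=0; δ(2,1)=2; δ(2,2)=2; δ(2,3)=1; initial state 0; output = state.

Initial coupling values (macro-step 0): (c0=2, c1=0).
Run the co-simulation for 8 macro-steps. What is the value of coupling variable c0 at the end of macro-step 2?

macro 1: S0 reads c1=0 → after 1×micro: 1; S1 reads c0=1 → after 2×micro: 0 ⇒ (c0=1, c1=0)
macro 2: S0 reads c1=0 → after 1×micro: 1/2; S1 reads c0=1/2 → after 2×micro: 1 ⇒ (c0=1/2, c1=1)
macro 3: S0 reads c1=1 → after 1×micro: 5/4; S1 reads c0=5/4 → after 2×micro: 2 ⇒ (c0=5/4, c1=2)
macro 4: S0 reads c1=2 → after 1×micro: 21/8; S1 reads c0=21/8 → after 2×micro: 2 ⇒ (c0=21/8, c1=2)
macro 5: S0 reads c1=2 → after 1×micro: 53/16; S1 reads c0=53/16 → after 2×micro: 0 ⇒ (c0=53/16, c1=0)
macro 6: S0 reads c1=0 → after 1×micro: 53/32; S1 reads c0=53/32 → after 2×micro: 0 ⇒ (c0=53/32, c1=0)
macro 7: S0 reads c1=0 → after 1×micro: 53/64; S1 reads c0=53/64 → after 2×micro: 1 ⇒ (c0=53/64, c1=1)
macro 8: S0 reads c1=1 → after 1×micro: 181/128; S1 reads c0=181/128 → after 2×micro: 2 ⇒ (c0=181/128, c1=2)

c0 at macro-step 2 = 1/2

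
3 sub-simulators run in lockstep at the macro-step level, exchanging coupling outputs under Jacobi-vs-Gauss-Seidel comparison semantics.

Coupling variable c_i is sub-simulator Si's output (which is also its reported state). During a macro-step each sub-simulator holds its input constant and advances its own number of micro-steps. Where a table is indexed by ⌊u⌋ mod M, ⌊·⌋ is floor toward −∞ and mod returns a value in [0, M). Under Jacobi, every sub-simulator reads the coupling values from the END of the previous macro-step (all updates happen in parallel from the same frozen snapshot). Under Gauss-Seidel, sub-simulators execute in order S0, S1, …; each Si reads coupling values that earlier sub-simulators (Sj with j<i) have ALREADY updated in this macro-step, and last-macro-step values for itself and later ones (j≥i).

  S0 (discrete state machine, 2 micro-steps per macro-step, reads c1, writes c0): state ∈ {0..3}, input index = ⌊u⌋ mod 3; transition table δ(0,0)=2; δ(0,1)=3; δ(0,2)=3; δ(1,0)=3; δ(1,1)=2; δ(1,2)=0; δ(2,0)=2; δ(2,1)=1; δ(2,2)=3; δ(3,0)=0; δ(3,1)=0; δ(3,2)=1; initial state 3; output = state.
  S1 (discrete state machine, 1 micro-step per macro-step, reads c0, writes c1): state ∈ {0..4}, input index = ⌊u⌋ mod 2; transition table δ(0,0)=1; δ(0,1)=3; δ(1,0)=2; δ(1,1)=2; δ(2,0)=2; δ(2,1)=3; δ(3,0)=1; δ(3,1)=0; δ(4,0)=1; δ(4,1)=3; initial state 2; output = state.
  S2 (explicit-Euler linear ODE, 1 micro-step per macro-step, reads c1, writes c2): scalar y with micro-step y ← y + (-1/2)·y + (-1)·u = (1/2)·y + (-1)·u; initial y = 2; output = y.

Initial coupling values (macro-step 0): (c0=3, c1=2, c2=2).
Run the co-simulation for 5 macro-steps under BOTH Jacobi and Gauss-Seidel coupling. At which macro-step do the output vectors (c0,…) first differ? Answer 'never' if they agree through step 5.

[Jacobi] macro 1: S0 reads c1=2 → after 2×micro: 0; S1 reads c0=3 → after 1×micro: 3; S2 reads c1=2 → after 1×micro: -1 ⇒ (c0=0, c1=3, c2=-1)
[Jacobi] macro 2: S0 reads c1=3 → after 2×micro: 2; S1 reads c0=0 → after 1×micro: 1; S2 reads c1=3 → after 1×micro: -7/2 ⇒ (c0=2, c1=1, c2=-7/2)
[Jacobi] macro 3: S0 reads c1=1 → after 2×micro: 2; S1 reads c0=2 → after 1×micro: 2; S2 reads c1=1 → after 1×micro: -11/4 ⇒ (c0=2, c1=2, c2=-11/4)
[Jacobi] macro 4: S0 reads c1=2 → after 2×micro: 1; S1 reads c0=2 → after 1×micro: 2; S2 reads c1=2 → after 1×micro: -27/8 ⇒ (c0=1, c1=2, c2=-27/8)
[Jacobi] macro 5: S0 reads c1=2 → after 2×micro: 3; S1 reads c0=1 → after 1×micro: 3; S2 reads c1=2 → after 1×micro: -59/16 ⇒ (c0=3, c1=3, c2=-59/16)
[Gauss-Seidel] macro 1: S0 reads c1=2 → after 2×micro: 0; S1 reads c0=0 → after 1×micro: 2; S2 reads c1=2 → after 1×micro: -1 ⇒ (c0=0, c1=2, c2=-1)
[Gauss-Seidel] macro 2: S0 reads c1=2 → after 2×micro: 1; S1 reads c0=1 → after 1×micro: 3; S2 reads c1=3 → after 1×micro: -7/2 ⇒ (c0=1, c1=3, c2=-7/2)
[Gauss-Seidel] macro 3: S0 reads c1=3 → after 2×micro: 0; S1 reads c0=0 → after 1×micro: 1; S2 reads c1=1 → after 1×micro: -11/4 ⇒ (c0=0, c1=1, c2=-11/4)
[Gauss-Seidel] macro 4: S0 reads c1=1 → after 2×micro: 0; S1 reads c0=0 → after 1×micro: 2; S2 reads c1=2 → after 1×micro: -27/8 ⇒ (c0=0, c1=2, c2=-27/8)
[Gauss-Seidel] macro 5: S0 reads c1=2 → after 2×micro: 1; S1 reads c0=1 → after 1×micro: 3; S2 reads c1=3 → after 1×micro: -75/16 ⇒ (c0=1, c1=3, c2=-75/16)

first divergence at macro-step: 1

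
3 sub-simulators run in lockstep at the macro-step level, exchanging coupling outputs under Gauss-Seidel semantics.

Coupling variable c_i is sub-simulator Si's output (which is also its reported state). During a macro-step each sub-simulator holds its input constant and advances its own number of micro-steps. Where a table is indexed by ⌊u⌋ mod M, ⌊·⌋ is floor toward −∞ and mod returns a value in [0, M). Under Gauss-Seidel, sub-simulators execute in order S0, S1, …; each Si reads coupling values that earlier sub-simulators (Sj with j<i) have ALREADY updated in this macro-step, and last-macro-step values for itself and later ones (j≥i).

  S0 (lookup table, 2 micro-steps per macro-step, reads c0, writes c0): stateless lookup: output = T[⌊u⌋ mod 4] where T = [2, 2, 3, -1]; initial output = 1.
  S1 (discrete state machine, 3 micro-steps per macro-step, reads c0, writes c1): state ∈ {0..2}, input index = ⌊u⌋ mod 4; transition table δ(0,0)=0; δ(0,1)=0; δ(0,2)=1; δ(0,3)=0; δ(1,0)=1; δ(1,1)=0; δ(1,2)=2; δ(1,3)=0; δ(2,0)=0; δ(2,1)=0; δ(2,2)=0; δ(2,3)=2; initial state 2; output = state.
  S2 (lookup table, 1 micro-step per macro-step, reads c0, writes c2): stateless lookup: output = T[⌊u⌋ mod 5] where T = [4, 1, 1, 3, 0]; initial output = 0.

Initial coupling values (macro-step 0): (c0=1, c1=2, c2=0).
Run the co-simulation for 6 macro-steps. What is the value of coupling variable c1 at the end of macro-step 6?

c1 at macro-step 6 = 2

macro 1: S0 reads c0=1 → after 2×micro: 2; S1 reads c0=2 → after 3×micro: 2; S2 reads c0=2 → after 1×micro: 1 ⇒ (c0=2, c1=2, c2=1)
macro 2: S0 reads c0=2 → after 2×micro: 3; S1 reads c0=3 → after 3×micro: 2; S2 reads c0=3 → after 1×micro: 3 ⇒ (c0=3, c1=2, c2=3)
macro 3: S0 reads c0=3 → after 2×micro: -1; S1 reads c0=-1 → after 3×micro: 2; S2 reads c0=-1 → after 1×micro: 0 ⇒ (c0=-1, c1=2, c2=0)
macro 4: S0 reads c0=-1 → after 2×micro: -1; S1 reads c0=-1 → after 3×micro: 2; S2 reads c0=-1 → after 1×micro: 0 ⇒ (c0=-1, c1=2, c2=0)
macro 5: S0 reads c0=-1 → after 2×micro: -1; S1 reads c0=-1 → after 3×micro: 2; S2 reads c0=-1 → after 1×micro: 0 ⇒ (c0=-1, c1=2, c2=0)
macro 6: S0 reads c0=-1 → after 2×micro: -1; S1 reads c0=-1 → after 3×micro: 2; S2 reads c0=-1 → after 1×micro: 0 ⇒ (c0=-1, c1=2, c2=0)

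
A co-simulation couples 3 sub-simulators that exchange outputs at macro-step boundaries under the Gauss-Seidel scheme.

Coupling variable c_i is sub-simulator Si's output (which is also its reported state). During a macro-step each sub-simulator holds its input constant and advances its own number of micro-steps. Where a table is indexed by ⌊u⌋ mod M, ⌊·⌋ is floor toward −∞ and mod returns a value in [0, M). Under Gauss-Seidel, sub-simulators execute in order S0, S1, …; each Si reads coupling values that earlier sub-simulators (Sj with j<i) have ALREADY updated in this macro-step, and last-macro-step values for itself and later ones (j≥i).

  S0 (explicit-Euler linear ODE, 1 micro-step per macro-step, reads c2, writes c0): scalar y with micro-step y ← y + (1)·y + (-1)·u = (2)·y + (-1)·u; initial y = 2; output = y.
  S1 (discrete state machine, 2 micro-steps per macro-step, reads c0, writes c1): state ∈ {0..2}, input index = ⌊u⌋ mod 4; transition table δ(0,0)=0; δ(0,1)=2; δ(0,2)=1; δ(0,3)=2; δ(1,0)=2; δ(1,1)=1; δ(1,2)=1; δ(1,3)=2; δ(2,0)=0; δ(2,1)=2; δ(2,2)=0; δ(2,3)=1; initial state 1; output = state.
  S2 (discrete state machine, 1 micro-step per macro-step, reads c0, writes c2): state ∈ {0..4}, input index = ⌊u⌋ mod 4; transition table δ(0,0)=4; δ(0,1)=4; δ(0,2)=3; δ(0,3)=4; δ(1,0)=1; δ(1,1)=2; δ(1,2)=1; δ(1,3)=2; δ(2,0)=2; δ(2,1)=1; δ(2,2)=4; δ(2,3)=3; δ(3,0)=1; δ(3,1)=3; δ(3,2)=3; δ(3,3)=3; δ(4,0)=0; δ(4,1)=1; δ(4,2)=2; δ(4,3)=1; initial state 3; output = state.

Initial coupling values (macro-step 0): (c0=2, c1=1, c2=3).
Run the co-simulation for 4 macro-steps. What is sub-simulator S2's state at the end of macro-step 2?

macro 1: S0 reads c2=3 → after 1×micro: 1; S1 reads c0=1 → after 2×micro: 1; S2 reads c0=1 → after 1×micro: 3 ⇒ (c0=1, c1=1, c2=3)
macro 2: S0 reads c2=3 → after 1×micro: -1; S1 reads c0=-1 → after 2×micro: 1; S2 reads c0=-1 → after 1×micro: 3 ⇒ (c0=-1, c1=1, c2=3)
macro 3: S0 reads c2=3 → after 1×micro: -5; S1 reads c0=-5 → after 2×micro: 1; S2 reads c0=-5 → after 1×micro: 3 ⇒ (c0=-5, c1=1, c2=3)
macro 4: S0 reads c2=3 → after 1×micro: -13; S1 reads c0=-13 → after 2×micro: 1; S2 reads c0=-13 → after 1×micro: 3 ⇒ (c0=-13, c1=1, c2=3)

S2 state at macro-step 2 = 3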